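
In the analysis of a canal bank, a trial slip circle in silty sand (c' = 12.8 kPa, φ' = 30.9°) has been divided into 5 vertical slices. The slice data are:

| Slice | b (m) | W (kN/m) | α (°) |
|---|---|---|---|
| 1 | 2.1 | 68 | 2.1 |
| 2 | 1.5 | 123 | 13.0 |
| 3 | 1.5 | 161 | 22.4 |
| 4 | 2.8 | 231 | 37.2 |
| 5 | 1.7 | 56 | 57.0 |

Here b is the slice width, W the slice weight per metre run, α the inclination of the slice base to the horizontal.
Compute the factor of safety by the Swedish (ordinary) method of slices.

FS = 1.73

Ordinary method of slices: FS = Σ[c'·Δl_i + (W_i cosα_i)·tanφ'] / Σ W_i sinα_i, with Δl_i = b_i / cosα_i.
Slice 1: Δl = 2.1/cos2.1° = 2.101 m; N'_1 = 68·cos2.1° = 68.0; c'Δl = 26.90; W sinα = 2.5
Slice 2: Δl = 1.5/cos13.0° = 1.539 m; N'_2 = 123·cos13.0° = 119.8; c'Δl = 19.71; W sinα = 27.7
Slice 3: Δl = 1.5/cos22.4° = 1.622 m; N'_3 = 161·cos22.4° = 148.9; c'Δl = 20.77; W sinα = 61.4
Slice 4: Δl = 2.8/cos37.2° = 3.515 m; N'_4 = 231·cos37.2° = 184.0; c'Δl = 45.00; W sinα = 139.7
Slice 5: Δl = 1.7/cos57.0° = 3.121 m; N'_5 = 56·cos57.0° = 30.5; c'Δl = 39.95; W sinα = 47.0
Σc'Δl = 152.3 kN/m; ΣN' = 551.2 kN/m; ΣW sinα = 278.1 kN/m
Resisting = 152.3 + 551.2·tan30.9° = 152.3 + 329.9 = 482.2 kN/m
FS = 482.2 / 278.1 = 1.734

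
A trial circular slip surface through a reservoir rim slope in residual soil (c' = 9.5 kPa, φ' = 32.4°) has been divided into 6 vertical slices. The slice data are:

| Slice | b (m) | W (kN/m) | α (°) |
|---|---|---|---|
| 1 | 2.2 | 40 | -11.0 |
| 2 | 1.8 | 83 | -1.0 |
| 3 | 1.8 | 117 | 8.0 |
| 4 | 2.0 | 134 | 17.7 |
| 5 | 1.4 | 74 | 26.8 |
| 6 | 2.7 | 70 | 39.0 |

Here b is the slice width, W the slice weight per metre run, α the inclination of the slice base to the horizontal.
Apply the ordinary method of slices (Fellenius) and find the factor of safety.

Ordinary method of slices: FS = Σ[c'·Δl_i + (W_i cosα_i)·tanφ'] / Σ W_i sinα_i, with Δl_i = b_i / cosα_i.
Slice 1: Δl = 2.2/cos(-11.0°) = 2.241 m; N'_1 = 40·cos(-11.0°) = 39.3; c'Δl = 21.29; W sinα = -7.6
Slice 2: Δl = 1.8/cos(-1.0°) = 1.800 m; N'_2 = 83·cos(-1.0°) = 83.0; c'Δl = 17.10; W sinα = -1.4
Slice 3: Δl = 1.8/cos8.0° = 1.818 m; N'_3 = 117·cos8.0° = 115.9; c'Δl = 17.27; W sinα = 16.3
Slice 4: Δl = 2.0/cos17.7° = 2.099 m; N'_4 = 134·cos17.7° = 127.7; c'Δl = 19.94; W sinα = 40.7
Slice 5: Δl = 1.4/cos26.8° = 1.568 m; N'_5 = 74·cos26.8° = 66.1; c'Δl = 14.90; W sinα = 33.4
Slice 6: Δl = 2.7/cos39.0° = 3.474 m; N'_6 = 70·cos39.0° = 54.4; c'Δl = 33.01; W sinα = 44.1
Σc'Δl = 123.5 kN/m; ΣN' = 486.2 kN/m; ΣW sinα = 125.4 kN/m
Resisting = 123.5 + 486.2·tan32.4° = 123.5 + 308.6 = 432.1 kN/m
FS = 432.1 / 125.4 = 3.447

FS = 3.45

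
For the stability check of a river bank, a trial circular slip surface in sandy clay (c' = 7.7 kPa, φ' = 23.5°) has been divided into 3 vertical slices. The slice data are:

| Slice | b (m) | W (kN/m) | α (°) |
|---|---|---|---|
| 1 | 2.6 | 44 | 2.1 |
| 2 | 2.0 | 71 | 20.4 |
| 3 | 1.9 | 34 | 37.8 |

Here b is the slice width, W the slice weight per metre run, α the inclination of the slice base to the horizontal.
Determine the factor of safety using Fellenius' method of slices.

Ordinary method of slices: FS = Σ[c'·Δl_i + (W_i cosα_i)·tanφ'] / Σ W_i sinα_i, with Δl_i = b_i / cosα_i.
Slice 1: Δl = 2.6/cos2.1° = 2.602 m; N'_1 = 44·cos2.1° = 44.0; c'Δl = 20.03; W sinα = 1.6
Slice 2: Δl = 2.0/cos20.4° = 2.134 m; N'_2 = 71·cos20.4° = 66.5; c'Δl = 16.43; W sinα = 24.7
Slice 3: Δl = 1.9/cos37.8° = 2.405 m; N'_3 = 34·cos37.8° = 26.9; c'Δl = 18.52; W sinα = 20.8
Σc'Δl = 55.0 kN/m; ΣN' = 137.4 kN/m; ΣW sinα = 47.2 kN/m
Resisting = 55.0 + 137.4·tan23.5° = 55.0 + 59.7 = 114.7 kN/m
FS = 114.7 / 47.2 = 2.430

FS = 2.43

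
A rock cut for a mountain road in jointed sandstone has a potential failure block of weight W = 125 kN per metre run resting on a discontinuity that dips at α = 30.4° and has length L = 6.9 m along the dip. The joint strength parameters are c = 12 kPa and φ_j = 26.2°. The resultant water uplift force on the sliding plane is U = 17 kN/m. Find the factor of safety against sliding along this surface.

Resolving the block weight along and normal to the plane and applying the Mohr–Coulomb strength on the joint:
N' = W cosα − U = 125·cos30.4° − 17 = 90.8 kN/m
Driving force T = W sinα = 125·sin30.4° = 63.3 kN/m
Resisting force R = c·L + N'·tanφ_j = 12·6.9 + 90.8·tan26.2° = 82.8 + 44.7 = 127.5 kN/m
FS = R / T = 127.5 / 63.3 = 2.015

FS = 2.02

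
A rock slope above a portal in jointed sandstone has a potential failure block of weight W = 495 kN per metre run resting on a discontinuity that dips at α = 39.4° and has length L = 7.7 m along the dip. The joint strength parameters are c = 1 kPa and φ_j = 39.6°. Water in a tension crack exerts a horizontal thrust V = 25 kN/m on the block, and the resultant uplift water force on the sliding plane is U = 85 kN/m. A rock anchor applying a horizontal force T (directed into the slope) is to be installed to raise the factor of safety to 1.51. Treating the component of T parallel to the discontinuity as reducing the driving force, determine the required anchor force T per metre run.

Resolving forces along and normal to the sliding plane, with the horizontal anchor force T adding T·sinα to the effective normal force and T·cosα acting up the plane against the driving force:
FS = [cL + (W cosα − U − V sinα + T sinα) tanφ_j] / [W sinα + V cosα − T cosα]
Without the anchor: N' = 281.6 kN/m, driving T_d = 333.5 kN/m, resisting R = 1·7.7 + 281.6·tan39.6° = 240.7 kN/m, FS = 0.72.
Setting FS = 1.51 and solving for T:
1.51·(333.5 − T cos39.4°) = 240.7 + T sin39.4°·tan39.6°
T·(sin39.4°·tan39.6° + 1.51·cos39.4°) = 1.51·333.5 − 240.7
T·(0.6347·0.8273 + 1.51·0.7727) = 503.6 − 240.7 = 262.9
T·1.6919 = 262.9
T = 155.4 kN/m

T = 155 kN/m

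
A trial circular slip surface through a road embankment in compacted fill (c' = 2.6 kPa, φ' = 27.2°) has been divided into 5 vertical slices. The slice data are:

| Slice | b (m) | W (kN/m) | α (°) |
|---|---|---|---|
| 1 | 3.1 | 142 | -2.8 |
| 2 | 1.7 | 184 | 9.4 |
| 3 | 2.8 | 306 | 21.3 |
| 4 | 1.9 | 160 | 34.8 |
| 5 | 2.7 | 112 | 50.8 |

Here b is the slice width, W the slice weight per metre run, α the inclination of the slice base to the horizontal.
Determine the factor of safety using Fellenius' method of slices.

Ordinary method of slices: FS = Σ[c'·Δl_i + (W_i cosα_i)·tanφ'] / Σ W_i sinα_i, with Δl_i = b_i / cosα_i.
Slice 1: Δl = 3.1/cos(-2.8°) = 3.104 m; N'_1 = 142·cos(-2.8°) = 141.8; c'Δl = 8.07; W sinα = -6.9
Slice 2: Δl = 1.7/cos9.4° = 1.723 m; N'_2 = 184·cos9.4° = 181.5; c'Δl = 4.48; W sinα = 30.1
Slice 3: Δl = 2.8/cos21.3° = 3.005 m; N'_3 = 306·cos21.3° = 285.1; c'Δl = 7.81; W sinα = 111.2
Slice 4: Δl = 1.9/cos34.8° = 2.314 m; N'_4 = 160·cos34.8° = 131.4; c'Δl = 6.02; W sinα = 91.3
Slice 5: Δl = 2.7/cos50.8° = 4.272 m; N'_5 = 112·cos50.8° = 70.8; c'Δl = 11.11; W sinα = 86.8
Σc'Δl = 37.5 kN/m; ΣN' = 810.6 kN/m; ΣW sinα = 312.4 kN/m
Resisting = 37.5 + 810.6·tan27.2° = 37.5 + 416.6 = 454.1 kN/m
FS = 454.1 / 312.4 = 1.454

FS = 1.45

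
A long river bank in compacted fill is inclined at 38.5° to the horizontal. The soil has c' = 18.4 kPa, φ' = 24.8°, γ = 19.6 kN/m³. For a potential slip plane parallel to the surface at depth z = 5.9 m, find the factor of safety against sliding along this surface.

FS = 0.91

For an infinite slope with a slip plane parallel to the surface (no pore pressure): FS = [c' + γz cos²β tanφ'] / [γz sinβ cosβ].
γz = 19.6·5.9 = 115.64 kN/m²
Numerator = 18.4 + 115.64·cos²38.5°·tan24.8° = 18.4 + 115.64·0.6125·0.4621 = 51.127 kPa
Denominator = 115.64·sin38.5°·cos38.5° = 115.64·0.6225·0.7826 = 56.338 kPa
FS = 51.127 / 56.338 = 0.907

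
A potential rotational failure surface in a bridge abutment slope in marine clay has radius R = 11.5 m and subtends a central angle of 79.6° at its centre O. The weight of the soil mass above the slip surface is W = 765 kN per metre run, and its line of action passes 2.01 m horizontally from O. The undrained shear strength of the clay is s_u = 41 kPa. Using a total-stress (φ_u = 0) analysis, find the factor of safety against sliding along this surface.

Taking moments about the centre O, the resisting moment is provided by the undrained shear strength acting along the arc:
Arc length L_a = R·θ = 11.5·(79.6°·π/180) = 11.5·1.3893 = 15.98 m
M_R = s_u·L_a·R = 41·15.98·11.5 = 7533.0 kN·m/m
M_D = W·d = 765·2.01 = 1537.6 kN·m/m
FS = M_R / M_D = 7533.0 / 1537.6 = 4.899

FS = 4.90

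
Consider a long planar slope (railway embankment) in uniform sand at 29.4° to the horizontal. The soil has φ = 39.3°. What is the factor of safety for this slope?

FS = 1.45

For a dry cohesionless infinite slope the factor of safety is FS = tanφ / tanβ.
FS = tan39.3° / tan29.4° = 0.8185 / 0.5635 = 1.453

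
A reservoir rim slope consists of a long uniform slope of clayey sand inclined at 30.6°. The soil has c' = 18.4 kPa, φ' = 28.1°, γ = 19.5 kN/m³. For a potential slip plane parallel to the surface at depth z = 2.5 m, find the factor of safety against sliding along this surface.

FS = 1.76

For an infinite slope with a slip plane parallel to the surface (no pore pressure): FS = [c' + γz cos²β tanφ'] / [γz sinβ cosβ].
γz = 19.5·2.5 = 48.75 kN/m²
Numerator = 18.4 + 48.75·cos²30.6°·tan28.1° = 18.4 + 48.75·0.7409·0.5340 = 37.685 kPa
Denominator = 48.75·sin30.6°·cos30.6° = 48.75·0.5090·0.8607 = 21.360 kPa
FS = 37.685 / 21.360 = 1.764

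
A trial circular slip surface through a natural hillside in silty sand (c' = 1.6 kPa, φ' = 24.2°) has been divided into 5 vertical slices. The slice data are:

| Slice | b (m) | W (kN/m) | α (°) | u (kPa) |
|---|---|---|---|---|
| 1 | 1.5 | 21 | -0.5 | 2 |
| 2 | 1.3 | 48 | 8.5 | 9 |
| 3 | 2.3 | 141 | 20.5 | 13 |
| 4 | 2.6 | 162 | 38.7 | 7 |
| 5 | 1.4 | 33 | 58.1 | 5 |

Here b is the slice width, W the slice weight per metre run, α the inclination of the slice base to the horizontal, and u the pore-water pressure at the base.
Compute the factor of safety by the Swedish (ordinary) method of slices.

FS = 0.73

Ordinary method of slices: FS = Σ[c'·Δl_i + (W_i cosα_i − u_i·Δl_i)·tanφ'] / Σ W_i sinα_i, with Δl_i = b_i / cosα_i.
Slice 1: Δl = 1.5/cos(-0.5°) = 1.500 m; N'_1 = 21·cos(-0.5°) − 2·1.500 = 18.0; c'Δl = 2.40; W sinα = -0.2
Slice 2: Δl = 1.3/cos8.5° = 1.314 m; N'_2 = 48·cos8.5° − 9·1.314 = 35.6; c'Δl = 2.10; W sinα = 7.1
Slice 3: Δl = 2.3/cos20.5° = 2.456 m; N'_3 = 141·cos20.5° − 13·2.456 = 100.1; c'Δl = 3.93; W sinα = 49.4
Slice 4: Δl = 2.6/cos38.7° = 3.331 m; N'_4 = 162·cos38.7° − 7·3.331 = 103.1; c'Δl = 5.33; W sinα = 101.3
Slice 5: Δl = 1.4/cos58.1° = 2.649 m; N'_5 = 33·cos58.1° − 5·2.649 = 4.2; c'Δl = 4.24; W sinα = 28.0
Σc'Δl = 18.0 kN/m; ΣN' = 261.1 kN/m; ΣW sinα = 185.6 kN/m
Resisting = 18.0 + 261.1·tan24.2° = 18.0 + 117.3 = 135.3 kN/m
FS = 135.3 / 185.6 = 0.729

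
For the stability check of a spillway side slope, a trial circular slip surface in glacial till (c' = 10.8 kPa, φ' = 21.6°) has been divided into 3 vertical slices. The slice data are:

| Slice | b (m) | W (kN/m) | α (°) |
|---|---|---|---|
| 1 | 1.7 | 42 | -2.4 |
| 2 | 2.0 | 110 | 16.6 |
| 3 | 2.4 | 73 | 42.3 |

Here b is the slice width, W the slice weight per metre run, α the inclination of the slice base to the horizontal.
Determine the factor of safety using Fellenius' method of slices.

FS = 1.98

Ordinary method of slices: FS = Σ[c'·Δl_i + (W_i cosα_i)·tanφ'] / Σ W_i sinα_i, with Δl_i = b_i / cosα_i.
Slice 1: Δl = 1.7/cos(-2.4°) = 1.701 m; N'_1 = 42·cos(-2.4°) = 42.0; c'Δl = 18.38; W sinα = -1.8
Slice 2: Δl = 2.0/cos16.6° = 2.087 m; N'_2 = 110·cos16.6° = 105.4; c'Δl = 22.54; W sinα = 31.4
Slice 3: Δl = 2.4/cos42.3° = 3.245 m; N'_3 = 73·cos42.3° = 54.0; c'Δl = 35.04; W sinα = 49.1
Σc'Δl = 76.0 kN/m; ΣN' = 201.4 kN/m; ΣW sinα = 78.8 kN/m
Resisting = 76.0 + 201.4·tan21.6° = 76.0 + 79.7 = 155.7 kN/m
FS = 155.7 / 78.8 = 1.976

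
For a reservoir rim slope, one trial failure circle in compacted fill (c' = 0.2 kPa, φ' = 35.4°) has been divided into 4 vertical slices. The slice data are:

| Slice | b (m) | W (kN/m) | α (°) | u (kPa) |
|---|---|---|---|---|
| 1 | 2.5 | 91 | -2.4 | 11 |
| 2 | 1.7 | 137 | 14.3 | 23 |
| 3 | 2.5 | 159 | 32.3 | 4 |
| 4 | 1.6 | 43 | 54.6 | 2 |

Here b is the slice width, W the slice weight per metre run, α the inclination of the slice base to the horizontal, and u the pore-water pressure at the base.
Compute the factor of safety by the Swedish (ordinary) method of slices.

Ordinary method of slices: FS = Σ[c'·Δl_i + (W_i cosα_i − u_i·Δl_i)·tanφ'] / Σ W_i sinα_i, with Δl_i = b_i / cosα_i.
Slice 1: Δl = 2.5/cos(-2.4°) = 2.502 m; N'_1 = 91·cos(-2.4°) − 11·2.502 = 63.4; c'Δl = 0.50; W sinα = -3.8
Slice 2: Δl = 1.7/cos14.3° = 1.754 m; N'_2 = 137·cos14.3° − 23·1.754 = 92.4; c'Δl = 0.35; W sinα = 33.8
Slice 3: Δl = 2.5/cos32.3° = 2.958 m; N'_3 = 159·cos32.3° − 4·2.958 = 122.6; c'Δl = 0.59; W sinα = 85.0
Slice 4: Δl = 1.6/cos54.6° = 2.762 m; N'_4 = 43·cos54.6° − 2·2.762 = 19.4; c'Δl = 0.55; W sinα = 35.1
Σc'Δl = 2.0 kN/m; ΣN' = 297.8 kN/m; ΣW sinα = 150.0 kN/m
Resisting = 2.0 + 297.8·tan35.4° = 2.0 + 211.6 = 213.6 kN/m
FS = 213.6 / 150.0 = 1.424

FS = 1.42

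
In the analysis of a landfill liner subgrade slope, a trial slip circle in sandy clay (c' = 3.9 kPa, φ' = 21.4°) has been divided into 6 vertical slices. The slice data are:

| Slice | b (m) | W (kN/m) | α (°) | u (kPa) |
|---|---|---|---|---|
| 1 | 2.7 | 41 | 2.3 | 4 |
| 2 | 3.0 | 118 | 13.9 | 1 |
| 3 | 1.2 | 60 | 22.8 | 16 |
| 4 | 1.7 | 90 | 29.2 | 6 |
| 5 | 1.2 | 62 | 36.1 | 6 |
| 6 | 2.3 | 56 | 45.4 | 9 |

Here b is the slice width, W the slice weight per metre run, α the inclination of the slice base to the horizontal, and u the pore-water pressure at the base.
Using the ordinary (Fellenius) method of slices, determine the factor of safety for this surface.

FS = 0.97

Ordinary method of slices: FS = Σ[c'·Δl_i + (W_i cosα_i − u_i·Δl_i)·tanφ'] / Σ W_i sinα_i, with Δl_i = b_i / cosα_i.
Slice 1: Δl = 2.7/cos2.3° = 2.702 m; N'_1 = 41·cos2.3° − 4·2.702 = 30.2; c'Δl = 10.54; W sinα = 1.6
Slice 2: Δl = 3.0/cos13.9° = 3.091 m; N'_2 = 118·cos13.9° − 1·3.091 = 111.5; c'Δl = 12.05; W sinα = 28.3
Slice 3: Δl = 1.2/cos22.8° = 1.302 m; N'_3 = 60·cos22.8° − 16·1.302 = 34.5; c'Δl = 5.08; W sinα = 23.3
Slice 4: Δl = 1.7/cos29.2° = 1.947 m; N'_4 = 90·cos29.2° − 6·1.947 = 66.9; c'Δl = 7.60; W sinα = 43.9
Slice 5: Δl = 1.2/cos36.1° = 1.485 m; N'_5 = 62·cos36.1° − 6·1.485 = 41.2; c'Δl = 5.79; W sinα = 36.5
Slice 6: Δl = 2.3/cos45.4° = 3.276 m; N'_6 = 56·cos45.4° − 9·3.276 = 9.8; c'Δl = 12.77; W sinα = 39.9
Σc'Δl = 53.8 kN/m; ΣN' = 294.0 kN/m; ΣW sinα = 173.6 kN/m
Resisting = 53.8 + 294.0·tan21.4° = 53.8 + 115.2 = 169.0 kN/m
FS = 169.0 / 173.6 = 0.974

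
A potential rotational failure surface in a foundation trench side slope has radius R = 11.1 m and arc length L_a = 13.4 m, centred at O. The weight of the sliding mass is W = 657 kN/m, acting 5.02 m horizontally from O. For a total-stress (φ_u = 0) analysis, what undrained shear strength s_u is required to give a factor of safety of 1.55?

s_u = 34.4 kPa

FS = s_u·L_a·R / (W·d), so s_u = FS·W·d / (L_a·R).
s_u = 1.55·657·5.02 / (13.40·11.1) = 5112.1 / 148.74 = 34.37 kPa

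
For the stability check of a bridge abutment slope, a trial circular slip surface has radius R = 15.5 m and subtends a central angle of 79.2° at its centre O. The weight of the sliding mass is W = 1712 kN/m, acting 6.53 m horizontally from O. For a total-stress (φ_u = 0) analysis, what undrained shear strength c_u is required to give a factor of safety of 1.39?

FS = c_u·L_a·R / (W·d), so c_u = FS·W·d / (L_a·R).
Arc length L_a = R·θ = 15.5·(79.2°·π/180) = 15.5·1.3823 = 21.43 m
c_u = 1.39·1712·6.53 / (21.43·15.5) = 15539.3 / 332.10 = 46.79 kPa

c_u = 46.8 kPa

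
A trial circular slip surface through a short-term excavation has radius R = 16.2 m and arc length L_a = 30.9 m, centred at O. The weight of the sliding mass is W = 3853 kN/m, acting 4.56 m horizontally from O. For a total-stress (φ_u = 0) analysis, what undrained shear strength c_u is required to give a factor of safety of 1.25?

FS = c_u·L_a·R / (W·d), so c_u = FS·W·d / (L_a·R).
c_u = 1.25·3853·4.56 / (30.90·16.2) = 21962.1 / 500.58 = 43.87 kPa

c_u = 43.9 kPa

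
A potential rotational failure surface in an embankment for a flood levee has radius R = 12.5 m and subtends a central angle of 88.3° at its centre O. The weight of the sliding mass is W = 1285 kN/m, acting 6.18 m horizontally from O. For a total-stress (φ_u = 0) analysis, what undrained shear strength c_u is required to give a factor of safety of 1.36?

c_u = 44.9 kPa

FS = c_u·L_a·R / (W·d), so c_u = FS·W·d / (L_a·R).
Arc length L_a = R·θ = 12.5·(88.3°·π/180) = 12.5·1.5411 = 19.26 m
c_u = 1.36·1285·6.18 / (19.26·12.5) = 10800.2 / 240.80 = 44.85 kPa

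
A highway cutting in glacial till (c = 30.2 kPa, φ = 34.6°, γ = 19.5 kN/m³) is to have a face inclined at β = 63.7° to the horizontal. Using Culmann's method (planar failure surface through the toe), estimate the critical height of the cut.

H_c = 36.22 m

Culmann's analysis gives the critical failure plane at α_cr = (β + φ)/2 = (63.7 + 34.6)/2 = 49.2°, and the critical height
H_c = (4c/γ) · sinβ cosφ / [1 − cos(β − φ)]
    = (4·30.2/19.5) · sin63.7°·cos34.6° / [1 − cos(29.1°)]
    = 6.195 · 0.8965·0.8231 / [1 − 0.8738]
    = 6.195 · 0.7379 / 0.1262
    = 36.22 m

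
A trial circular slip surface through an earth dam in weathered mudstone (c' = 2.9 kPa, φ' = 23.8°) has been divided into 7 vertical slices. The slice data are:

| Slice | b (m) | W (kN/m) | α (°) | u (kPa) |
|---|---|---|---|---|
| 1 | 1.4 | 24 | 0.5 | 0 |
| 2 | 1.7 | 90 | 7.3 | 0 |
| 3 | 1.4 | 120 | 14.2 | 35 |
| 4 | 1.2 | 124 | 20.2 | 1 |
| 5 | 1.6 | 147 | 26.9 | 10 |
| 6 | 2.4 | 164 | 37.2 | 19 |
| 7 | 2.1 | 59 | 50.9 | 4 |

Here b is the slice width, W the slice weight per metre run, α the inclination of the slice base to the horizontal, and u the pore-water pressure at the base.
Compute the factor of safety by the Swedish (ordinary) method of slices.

FS = 0.89

Ordinary method of slices: FS = Σ[c'·Δl_i + (W_i cosα_i − u_i·Δl_i)·tanφ'] / Σ W_i sinα_i, with Δl_i = b_i / cosα_i.
Slice 1: Δl = 1.4/cos0.5° = 1.400 m; N'_1 = 24·cos0.5° − 0·1.400 = 24.0; c'Δl = 4.06; W sinα = 0.2
Slice 2: Δl = 1.7/cos7.3° = 1.714 m; N'_2 = 90·cos7.3° − 0·1.714 = 89.3; c'Δl = 4.97; W sinα = 11.4
Slice 3: Δl = 1.4/cos14.2° = 1.444 m; N'_3 = 120·cos14.2° − 35·1.444 = 65.8; c'Δl = 4.19; W sinα = 29.4
Slice 4: Δl = 1.2/cos20.2° = 1.279 m; N'_4 = 124·cos20.2° − 1·1.279 = 115.1; c'Δl = 3.71; W sinα = 42.8
Slice 5: Δl = 1.6/cos26.9° = 1.794 m; N'_5 = 147·cos26.9° − 10·1.794 = 113.2; c'Δl = 5.20; W sinα = 66.5
Slice 6: Δl = 2.4/cos37.2° = 3.013 m; N'_6 = 164·cos37.2° − 19·3.013 = 73.4; c'Δl = 8.74; W sinα = 99.2
Slice 7: Δl = 2.1/cos50.9° = 3.330 m; N'_7 = 59·cos50.9° − 4·3.330 = 23.9; c'Δl = 9.66; W sinα = 45.8
Σc'Δl = 40.5 kN/m; ΣN' = 504.6 kN/m; ΣW sinα = 295.3 kN/m
Resisting = 40.5 + 504.6·tan23.8° = 40.5 + 222.5 = 263.1 kN/m
FS = 263.1 / 295.3 = 0.891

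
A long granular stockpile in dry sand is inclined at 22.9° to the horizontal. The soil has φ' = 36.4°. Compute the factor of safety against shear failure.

For a dry cohesionless infinite slope the factor of safety is FS = tanφ' / tanβ.
FS = tan36.4° / tan22.9° = 0.7373 / 0.4224 = 1.745

FS = 1.75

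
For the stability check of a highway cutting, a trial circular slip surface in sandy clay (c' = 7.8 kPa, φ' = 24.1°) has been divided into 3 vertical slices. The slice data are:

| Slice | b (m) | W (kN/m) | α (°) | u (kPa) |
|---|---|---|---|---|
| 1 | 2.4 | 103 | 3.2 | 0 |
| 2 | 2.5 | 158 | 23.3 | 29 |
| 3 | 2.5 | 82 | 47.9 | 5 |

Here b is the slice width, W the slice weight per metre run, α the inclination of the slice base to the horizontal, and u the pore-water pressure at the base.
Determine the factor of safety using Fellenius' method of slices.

Ordinary method of slices: FS = Σ[c'·Δl_i + (W_i cosα_i − u_i·Δl_i)·tanφ'] / Σ W_i sinα_i, with Δl_i = b_i / cosα_i.
Slice 1: Δl = 2.4/cos3.2° = 2.404 m; N'_1 = 103·cos3.2° − 0·2.404 = 102.8; c'Δl = 18.75; W sinα = 5.7
Slice 2: Δl = 2.5/cos23.3° = 2.722 m; N'_2 = 158·cos23.3° − 29·2.722 = 66.2; c'Δl = 21.23; W sinα = 62.5
Slice 3: Δl = 2.5/cos47.9° = 3.729 m; N'_3 = 82·cos47.9° − 5·3.729 = 36.3; c'Δl = 29.09; W sinα = 60.8
Σc'Δl = 69.1 kN/m; ΣN' = 205.3 kN/m; ΣW sinα = 129.1 kN/m
Resisting = 69.1 + 205.3·tan24.1° = 69.1 + 91.9 = 160.9 kN/m
FS = 160.9 / 129.1 = 1.247

FS = 1.25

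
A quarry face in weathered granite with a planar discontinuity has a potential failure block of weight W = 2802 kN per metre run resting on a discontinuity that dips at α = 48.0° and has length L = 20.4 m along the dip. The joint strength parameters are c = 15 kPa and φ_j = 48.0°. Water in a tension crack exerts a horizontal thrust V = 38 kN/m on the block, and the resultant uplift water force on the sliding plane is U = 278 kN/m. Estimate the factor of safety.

FS = 0.97

Resolving the block weight along and normal to the plane and applying the Mohr–Coulomb strength on the joint:
N' = W cosα − U − V sinα = 2802·cos48.0° − 278 − 38·sin48.0° = 1568.7 kN/m
Driving force T = W sinα + V cosα = 2802·sin48.0° + 38·cos48.0° = 2107.7 kN/m
Resisting force R = c·L + N'·tanφ_j = 15·20.4 + 1568.7·tan48.0° = 306.0 + 1742.2 = 2048.2 kN/m
FS = R / T = 2048.2 / 2107.7 = 0.972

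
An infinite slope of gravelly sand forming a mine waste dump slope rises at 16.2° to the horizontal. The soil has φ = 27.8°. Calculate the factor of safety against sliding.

FS = 1.81

For a dry cohesionless infinite slope the factor of safety is FS = tanφ / tanβ.
FS = tan27.8° / tan16.2° = 0.5272 / 0.2905 = 1.815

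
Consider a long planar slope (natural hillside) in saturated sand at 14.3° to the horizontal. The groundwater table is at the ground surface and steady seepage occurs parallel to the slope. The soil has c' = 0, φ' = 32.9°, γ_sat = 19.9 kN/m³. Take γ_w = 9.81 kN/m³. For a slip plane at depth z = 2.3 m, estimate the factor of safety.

FS = 1.29

With seepage parallel to the slope and the water table at the surface, the effective normal stress on the slip plane uses the buoyant unit weight γ' = γ_sat − γ_w while the driving shear stress uses γ_sat:
FS = [c' + γ' z cos²β tanφ'] / [γ_sat z sinβ cosβ]
(For c' = 0 this reduces to FS = (γ'/γ_sat)·tanφ'/tanβ.)
γ' = 19.9 − 9.81 = 10.09 kN/m³
Numerator = 0.0 + 10.09·2.3·cos²14.3°·tan32.9° = 0.0 + 10.09·2.3·0.9390·0.6469 = 14.097 kPa
Denominator = 19.9·2.3·sin14.3°·cos14.3° = 19.9·2.3·0.2470·0.9690 = 10.955 kPa
FS = 14.097 / 10.955 = 1.287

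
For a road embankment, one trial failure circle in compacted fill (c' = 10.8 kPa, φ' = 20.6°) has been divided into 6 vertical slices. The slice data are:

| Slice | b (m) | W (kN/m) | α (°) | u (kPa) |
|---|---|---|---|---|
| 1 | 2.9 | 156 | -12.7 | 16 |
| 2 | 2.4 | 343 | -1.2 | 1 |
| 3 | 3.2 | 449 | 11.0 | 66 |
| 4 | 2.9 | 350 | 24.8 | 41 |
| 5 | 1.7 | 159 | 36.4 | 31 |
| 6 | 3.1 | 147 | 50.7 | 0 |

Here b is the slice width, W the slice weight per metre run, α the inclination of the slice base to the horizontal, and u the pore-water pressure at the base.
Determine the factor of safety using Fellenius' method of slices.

FS = 1.46

Ordinary method of slices: FS = Σ[c'·Δl_i + (W_i cosα_i − u_i·Δl_i)·tanφ'] / Σ W_i sinα_i, with Δl_i = b_i / cosα_i.
Slice 1: Δl = 2.9/cos(-12.7°) = 2.973 m; N'_1 = 156·cos(-12.7°) − 16·2.973 = 104.6; c'Δl = 32.11; W sinα = -34.3
Slice 2: Δl = 2.4/cos(-1.2°) = 2.401 m; N'_2 = 343·cos(-1.2°) − 1·2.401 = 340.5; c'Δl = 25.93; W sinα = -7.2
Slice 3: Δl = 3.2/cos11.0° = 3.260 m; N'_3 = 449·cos11.0° − 66·3.260 = 225.6; c'Δl = 35.21; W sinα = 85.7
Slice 4: Δl = 2.9/cos24.8° = 3.195 m; N'_4 = 350·cos24.8° − 41·3.195 = 186.7; c'Δl = 34.50; W sinα = 146.8
Slice 5: Δl = 1.7/cos36.4° = 2.112 m; N'_5 = 159·cos36.4° − 31·2.112 = 62.5; c'Δl = 22.81; W sinα = 94.4
Slice 6: Δl = 3.1/cos50.7° = 4.894 m; N'_6 = 147·cos50.7° − 0·4.894 = 93.1; c'Δl = 52.86; W sinα = 113.8
Σc'Δl = 203.4 kN/m; ΣN' = 1013.1 kN/m; ΣW sinα = 399.1 kN/m
Resisting = 203.4 + 1013.1·tan20.6° = 203.4 + 380.8 = 584.2 kN/m
FS = 584.2 / 399.1 = 1.464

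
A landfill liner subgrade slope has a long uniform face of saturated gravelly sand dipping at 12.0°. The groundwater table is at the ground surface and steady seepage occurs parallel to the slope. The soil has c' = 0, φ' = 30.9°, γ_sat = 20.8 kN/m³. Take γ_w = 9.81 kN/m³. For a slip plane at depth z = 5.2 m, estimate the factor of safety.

FS = 1.49

With seepage parallel to the slope and the water table at the surface, the effective normal stress on the slip plane uses the buoyant unit weight γ' = γ_sat − γ_w while the driving shear stress uses γ_sat:
FS = [c' + γ' z cos²β tanφ'] / [γ_sat z sinβ cosβ]
(For c' = 0 this reduces to FS = (γ'/γ_sat)·tanφ'/tanβ.)
γ' = 20.8 − 9.81 = 10.99 kN/m³
Numerator = 0.0 + 10.99·5.2·cos²12.0°·tan30.9° = 0.0 + 10.99·5.2·0.9568·0.5985 = 32.724 kPa
Denominator = 20.8·5.2·sin12.0°·cos12.0° = 20.8·5.2·0.2079·0.9781 = 21.996 kPa
FS = 32.724 / 21.996 = 1.488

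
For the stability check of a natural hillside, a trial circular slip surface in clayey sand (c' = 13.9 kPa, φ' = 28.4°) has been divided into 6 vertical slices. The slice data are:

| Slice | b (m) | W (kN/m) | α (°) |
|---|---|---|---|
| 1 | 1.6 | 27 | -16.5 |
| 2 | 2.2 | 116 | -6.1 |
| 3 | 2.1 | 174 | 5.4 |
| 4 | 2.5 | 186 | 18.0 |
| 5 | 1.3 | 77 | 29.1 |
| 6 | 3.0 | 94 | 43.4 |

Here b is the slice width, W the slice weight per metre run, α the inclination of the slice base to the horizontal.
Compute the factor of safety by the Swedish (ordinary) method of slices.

FS = 3.44

Ordinary method of slices: FS = Σ[c'·Δl_i + (W_i cosα_i)·tanφ'] / Σ W_i sinα_i, with Δl_i = b_i / cosα_i.
Slice 1: Δl = 1.6/cos(-16.5°) = 1.669 m; N'_1 = 27·cos(-16.5°) = 25.9; c'Δl = 23.20; W sinα = -7.7
Slice 2: Δl = 2.2/cos(-6.1°) = 2.213 m; N'_2 = 116·cos(-6.1°) = 115.3; c'Δl = 30.75; W sinα = -12.3
Slice 3: Δl = 2.1/cos5.4° = 2.109 m; N'_3 = 174·cos5.4° = 173.2; c'Δl = 29.32; W sinα = 16.4
Slice 4: Δl = 2.5/cos18.0° = 2.629 m; N'_4 = 186·cos18.0° = 176.9; c'Δl = 36.54; W sinα = 57.5
Slice 5: Δl = 1.3/cos29.1° = 1.488 m; N'_5 = 77·cos29.1° = 67.3; c'Δl = 20.68; W sinα = 37.4
Slice 6: Δl = 3.0/cos43.4° = 4.129 m; N'_6 = 94·cos43.4° = 68.3; c'Δl = 57.39; W sinα = 64.6
Σc'Δl = 197.9 kN/m; ΣN' = 626.9 kN/m; ΣW sinα = 155.9 kN/m
Resisting = 197.9 + 626.9·tan28.4° = 197.9 + 339.0 = 536.9 kN/m
FS = 536.9 / 155.9 = 3.444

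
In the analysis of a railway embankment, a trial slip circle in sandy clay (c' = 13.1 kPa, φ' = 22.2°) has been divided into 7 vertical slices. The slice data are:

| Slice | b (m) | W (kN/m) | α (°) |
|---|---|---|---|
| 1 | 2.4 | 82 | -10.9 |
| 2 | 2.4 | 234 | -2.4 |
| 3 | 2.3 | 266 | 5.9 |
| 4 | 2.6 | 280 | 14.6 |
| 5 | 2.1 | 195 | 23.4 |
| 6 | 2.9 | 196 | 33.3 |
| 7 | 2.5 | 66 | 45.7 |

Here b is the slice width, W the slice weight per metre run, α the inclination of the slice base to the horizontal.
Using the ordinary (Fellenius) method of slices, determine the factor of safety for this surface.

FS = 2.48

Ordinary method of slices: FS = Σ[c'·Δl_i + (W_i cosα_i)·tanφ'] / Σ W_i sinα_i, with Δl_i = b_i / cosα_i.
Slice 1: Δl = 2.4/cos(-10.9°) = 2.444 m; N'_1 = 82·cos(-10.9°) = 80.5; c'Δl = 32.02; W sinα = -15.5
Slice 2: Δl = 2.4/cos(-2.4°) = 2.402 m; N'_2 = 234·cos(-2.4°) = 233.8; c'Δl = 31.47; W sinα = -9.8
Slice 3: Δl = 2.3/cos5.9° = 2.312 m; N'_3 = 266·cos5.9° = 264.6; c'Δl = 30.29; W sinα = 27.3
Slice 4: Δl = 2.6/cos14.6° = 2.687 m; N'_4 = 280·cos14.6° = 271.0; c'Δl = 35.20; W sinα = 70.6
Slice 5: Δl = 2.1/cos23.4° = 2.288 m; N'_5 = 195·cos23.4° = 179.0; c'Δl = 29.98; W sinα = 77.4
Slice 6: Δl = 2.9/cos33.3° = 3.470 m; N'_6 = 196·cos33.3° = 163.8; c'Δl = 45.45; W sinα = 107.6
Slice 7: Δl = 2.5/cos45.7° = 3.580 m; N'_7 = 66·cos45.7° = 46.1; c'Δl = 46.89; W sinα = 47.2
Σc'Δl = 251.3 kN/m; ΣN' = 1238.7 kN/m; ΣW sinα = 304.9 kN/m
Resisting = 251.3 + 1238.7·tan22.2° = 251.3 + 505.5 = 756.8 kN/m
FS = 756.8 / 304.9 = 2.482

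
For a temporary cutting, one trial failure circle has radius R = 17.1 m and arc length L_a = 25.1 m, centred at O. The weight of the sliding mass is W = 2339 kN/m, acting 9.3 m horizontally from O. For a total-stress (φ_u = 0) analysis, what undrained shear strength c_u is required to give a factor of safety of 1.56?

c_u = 79.1 kPa

FS = c_u·L_a·R / (W·d), so c_u = FS·W·d / (L_a·R).
c_u = 1.56·2339·9.3 / (25.10·17.1) = 33934.2 / 429.21 = 79.06 kPa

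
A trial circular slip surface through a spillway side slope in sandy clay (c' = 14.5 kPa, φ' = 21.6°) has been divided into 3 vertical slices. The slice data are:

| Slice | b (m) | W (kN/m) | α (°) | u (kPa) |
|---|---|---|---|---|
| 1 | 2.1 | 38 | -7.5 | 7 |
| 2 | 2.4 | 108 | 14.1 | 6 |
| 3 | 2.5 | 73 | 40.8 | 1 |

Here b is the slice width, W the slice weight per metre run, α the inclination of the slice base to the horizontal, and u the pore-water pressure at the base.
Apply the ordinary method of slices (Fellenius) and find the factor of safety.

FS = 2.60

Ordinary method of slices: FS = Σ[c'·Δl_i + (W_i cosα_i − u_i·Δl_i)·tanφ'] / Σ W_i sinα_i, with Δl_i = b_i / cosα_i.
Slice 1: Δl = 2.1/cos(-7.5°) = 2.118 m; N'_1 = 38·cos(-7.5°) − 7·2.118 = 22.8; c'Δl = 30.71; W sinα = -5.0
Slice 2: Δl = 2.4/cos14.1° = 2.475 m; N'_2 = 108·cos14.1° − 6·2.475 = 89.9; c'Δl = 35.88; W sinα = 26.3
Slice 3: Δl = 2.5/cos40.8° = 3.303 m; N'_3 = 73·cos40.8° − 1·3.303 = 52.0; c'Δl = 47.89; W sinα = 47.7
Σc'Δl = 114.5 kN/m; ΣN' = 164.7 kN/m; ΣW sinα = 69.1 kN/m
Resisting = 114.5 + 164.7·tan21.6° = 114.5 + 65.2 = 179.7 kN/m
FS = 179.7 / 69.1 = 2.602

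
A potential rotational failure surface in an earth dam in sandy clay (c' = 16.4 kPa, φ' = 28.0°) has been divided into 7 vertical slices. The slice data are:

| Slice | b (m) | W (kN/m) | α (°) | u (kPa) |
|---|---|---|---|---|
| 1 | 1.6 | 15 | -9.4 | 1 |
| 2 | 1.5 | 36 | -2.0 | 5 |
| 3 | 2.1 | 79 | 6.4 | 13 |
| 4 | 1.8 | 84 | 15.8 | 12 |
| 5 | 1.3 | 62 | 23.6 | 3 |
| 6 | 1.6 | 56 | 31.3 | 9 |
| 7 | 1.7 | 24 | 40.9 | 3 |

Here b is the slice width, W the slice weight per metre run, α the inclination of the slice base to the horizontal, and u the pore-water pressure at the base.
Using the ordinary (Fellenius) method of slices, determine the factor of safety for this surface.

FS = 3.47

Ordinary method of slices: FS = Σ[c'·Δl_i + (W_i cosα_i − u_i·Δl_i)·tanφ'] / Σ W_i sinα_i, with Δl_i = b_i / cosα_i.
Slice 1: Δl = 1.6/cos(-9.4°) = 1.622 m; N'_1 = 15·cos(-9.4°) − 1·1.622 = 13.2; c'Δl = 26.60; W sinα = -2.4
Slice 2: Δl = 1.5/cos(-2.0°) = 1.501 m; N'_2 = 36·cos(-2.0°) − 5·1.501 = 28.5; c'Δl = 24.61; W sinα = -1.3
Slice 3: Δl = 2.1/cos6.4° = 2.113 m; N'_3 = 79·cos6.4° − 13·2.113 = 51.0; c'Δl = 34.66; W sinα = 8.8
Slice 4: Δl = 1.8/cos15.8° = 1.871 m; N'_4 = 84·cos15.8° − 12·1.871 = 58.4; c'Δl = 30.68; W sinα = 22.9
Slice 5: Δl = 1.3/cos23.6° = 1.419 m; N'_5 = 62·cos23.6° − 3·1.419 = 52.6; c'Δl = 23.27; W sinα = 24.8
Slice 6: Δl = 1.6/cos31.3° = 1.873 m; N'_6 = 56·cos31.3° − 9·1.873 = 31.0; c'Δl = 30.71; W sinα = 29.1
Slice 7: Δl = 1.7/cos40.9° = 2.249 m; N'_7 = 24·cos40.9° − 3·2.249 = 11.4; c'Δl = 36.89; W sinα = 15.7
Σc'Δl = 207.4 kN/m; ΣN' = 246.0 kN/m; ΣW sinα = 97.6 kN/m
Resisting = 207.4 + 246.0·tan28.0° = 207.4 + 130.8 = 338.2 kN/m
FS = 338.2 / 97.6 = 3.465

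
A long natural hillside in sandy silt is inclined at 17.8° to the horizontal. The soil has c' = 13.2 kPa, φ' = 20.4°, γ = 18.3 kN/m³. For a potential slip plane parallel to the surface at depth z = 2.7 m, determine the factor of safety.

FS = 2.08

For an infinite slope with a slip plane parallel to the surface (no pore pressure): FS = [c' + γz cos²β tanφ'] / [γz sinβ cosβ].
γz = 18.3·2.7 = 49.41 kN/m²
Numerator = 13.2 + 49.41·cos²17.8°·tan20.4° = 13.2 + 49.41·0.9066·0.3719 = 29.858 kPa
Denominator = 49.41·sin17.8°·cos17.8° = 49.41·0.3057·0.9521 = 14.381 kPa
FS = 29.858 / 14.381 = 2.076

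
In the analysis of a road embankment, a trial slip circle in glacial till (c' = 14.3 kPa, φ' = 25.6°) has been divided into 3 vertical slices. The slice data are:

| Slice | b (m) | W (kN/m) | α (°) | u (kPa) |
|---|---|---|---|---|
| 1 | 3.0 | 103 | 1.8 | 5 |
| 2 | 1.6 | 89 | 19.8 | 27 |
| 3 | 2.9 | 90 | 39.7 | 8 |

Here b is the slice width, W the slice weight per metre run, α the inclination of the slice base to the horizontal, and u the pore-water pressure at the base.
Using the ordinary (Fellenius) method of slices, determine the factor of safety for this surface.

FS = 2.20

Ordinary method of slices: FS = Σ[c'·Δl_i + (W_i cosα_i − u_i·Δl_i)·tanφ'] / Σ W_i sinα_i, with Δl_i = b_i / cosα_i.
Slice 1: Δl = 3.0/cos1.8° = 3.001 m; N'_1 = 103·cos1.8° − 5·3.001 = 87.9; c'Δl = 42.92; W sinα = 3.2
Slice 2: Δl = 1.6/cos19.8° = 1.701 m; N'_2 = 89·cos19.8° − 27·1.701 = 37.8; c'Δl = 24.32; W sinα = 30.1
Slice 3: Δl = 2.9/cos39.7° = 3.769 m; N'_3 = 90·cos39.7° − 8·3.769 = 39.1; c'Δl = 53.90; W sinα = 57.5
Σc'Δl = 121.1 kN/m; ΣN' = 164.9 kN/m; ΣW sinα = 90.9 kN/m
Resisting = 121.1 + 164.9·tan25.6° = 121.1 + 79.0 = 200.1 kN/m
FS = 200.1 / 90.9 = 2.202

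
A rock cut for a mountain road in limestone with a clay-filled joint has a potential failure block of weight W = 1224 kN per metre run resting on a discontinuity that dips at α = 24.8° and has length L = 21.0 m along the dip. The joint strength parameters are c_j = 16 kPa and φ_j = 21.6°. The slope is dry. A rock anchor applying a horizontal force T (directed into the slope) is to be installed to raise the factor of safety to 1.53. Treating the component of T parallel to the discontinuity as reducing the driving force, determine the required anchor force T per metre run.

T = 6 kN/m

Resolving forces along and normal to the sliding plane, with the horizontal anchor force T adding T·sinα to the effective normal force and T·cosα acting up the plane against the driving force:
FS = [c_jL + (W cosα + T sinα) tanφ_j] / [W sinα − T cosα]
Without the anchor: N' = 1111.1 kN/m, driving T_d = 513.4 kN/m, resisting R = 16·21.0 + 1111.1·tan21.6° = 775.9 kN/m, FS = 1.51.
Setting FS = 1.53 and solving for T:
1.53·(513.4 − T cos24.8°) = 775.9 + T sin24.8°·tan21.6°
T·(sin24.8°·tan21.6° + 1.53·cos24.8°) = 1.53·513.4 − 775.9
T·(0.4195·0.3959 + 1.53·0.9078) = 785.5 − 775.9 = 9.6
T·1.5550 = 9.6
T = 6.2 kN/m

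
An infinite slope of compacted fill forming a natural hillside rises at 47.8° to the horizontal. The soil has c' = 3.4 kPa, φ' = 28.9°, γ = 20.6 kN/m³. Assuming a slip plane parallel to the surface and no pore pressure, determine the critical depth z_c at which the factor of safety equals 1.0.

Setting FS = 1.00 in FS = [c' + γz cos²β tanφ'] / [γz sinβ cosβ] and solving for z:
z = c' / [γ cosβ (FS·sinβ − cosβ·tanφ')]
  = 3.4 / [20.6·cos47.8°·(1.00·sin47.8° − cos47.8°·tan28.9°)]
  = 3.4 / [20.6·0.6717·(1.00·0.7408 − 0.6717·0.5520)]
  = 3.4 / 5.1198 = 0.664 m

z_c = 0.66 m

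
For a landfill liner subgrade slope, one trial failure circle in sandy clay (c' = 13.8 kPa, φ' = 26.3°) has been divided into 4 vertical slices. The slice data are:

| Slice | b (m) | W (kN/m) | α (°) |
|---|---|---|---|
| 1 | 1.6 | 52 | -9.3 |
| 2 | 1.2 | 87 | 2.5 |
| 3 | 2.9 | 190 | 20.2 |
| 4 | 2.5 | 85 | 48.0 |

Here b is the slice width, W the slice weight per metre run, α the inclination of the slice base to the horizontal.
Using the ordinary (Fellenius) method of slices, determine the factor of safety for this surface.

Ordinary method of slices: FS = Σ[c'·Δl_i + (W_i cosα_i)·tanφ'] / Σ W_i sinα_i, with Δl_i = b_i / cosα_i.
Slice 1: Δl = 1.6/cos(-9.3°) = 1.621 m; N'_1 = 52·cos(-9.3°) = 51.3; c'Δl = 22.37; W sinα = -8.4
Slice 2: Δl = 1.2/cos2.5° = 1.201 m; N'_2 = 87·cos2.5° = 86.9; c'Δl = 16.58; W sinα = 3.8
Slice 3: Δl = 2.9/cos20.2° = 3.090 m; N'_3 = 190·cos20.2° = 178.3; c'Δl = 42.64; W sinα = 65.6
Slice 4: Δl = 2.5/cos48.0° = 3.736 m; N'_4 = 85·cos48.0° = 56.9; c'Δl = 51.56; W sinα = 63.2
Σc'Δl = 133.2 kN/m; ΣN' = 373.4 kN/m; ΣW sinα = 124.2 kN/m
Resisting = 133.2 + 373.4·tan26.3° = 133.2 + 184.6 = 317.7 kN/m
FS = 317.7 / 124.2 = 2.559

FS = 2.56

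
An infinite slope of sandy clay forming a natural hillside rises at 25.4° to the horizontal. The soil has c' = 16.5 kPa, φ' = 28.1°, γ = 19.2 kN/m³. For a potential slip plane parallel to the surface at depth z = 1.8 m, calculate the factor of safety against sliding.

For an infinite slope with a slip plane parallel to the surface (no pore pressure): FS = [c' + γz cos²β tanφ'] / [γz sinβ cosβ].
γz = 19.2·1.8 = 34.56 kN/m²
Numerator = 16.5 + 34.56·cos²25.4°·tan28.1° = 16.5 + 34.56·0.8160·0.5340 = 31.558 kPa
Denominator = 34.56·sin25.4°·cos25.4° = 34.56·0.4289·0.9033 = 13.391 kPa
FS = 31.558 / 13.391 = 2.357

FS = 2.36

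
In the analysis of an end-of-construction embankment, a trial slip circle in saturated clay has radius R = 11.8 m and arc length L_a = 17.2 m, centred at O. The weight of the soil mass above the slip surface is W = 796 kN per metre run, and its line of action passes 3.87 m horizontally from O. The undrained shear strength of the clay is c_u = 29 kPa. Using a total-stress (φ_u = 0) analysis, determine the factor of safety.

FS = 1.91

Taking moments about the centre O, the resisting moment is provided by the undrained shear strength acting along the arc:
M_R = c_u·L_a·R = 29·17.20·11.8 = 5885.8 kN·m/m
M_D = W·d = 796·3.87 = 3080.5 kN·m/m
FS = M_R / M_D = 5885.8 / 3080.5 = 1.911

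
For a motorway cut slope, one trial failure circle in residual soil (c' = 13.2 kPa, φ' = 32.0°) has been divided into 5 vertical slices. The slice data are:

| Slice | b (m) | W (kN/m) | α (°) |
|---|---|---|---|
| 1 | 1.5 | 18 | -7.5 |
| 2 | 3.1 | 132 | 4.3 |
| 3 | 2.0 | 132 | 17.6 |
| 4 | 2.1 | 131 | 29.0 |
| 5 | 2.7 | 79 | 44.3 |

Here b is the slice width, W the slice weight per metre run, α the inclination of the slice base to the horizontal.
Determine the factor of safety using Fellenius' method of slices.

Ordinary method of slices: FS = Σ[c'·Δl_i + (W_i cosα_i)·tanφ'] / Σ W_i sinα_i, with Δl_i = b_i / cosα_i.
Slice 1: Δl = 1.5/cos(-7.5°) = 1.513 m; N'_1 = 18·cos(-7.5°) = 17.8; c'Δl = 19.97; W sinα = -2.3
Slice 2: Δl = 3.1/cos4.3° = 3.109 m; N'_2 = 132·cos4.3° = 131.6; c'Δl = 41.04; W sinα = 9.9
Slice 3: Δl = 2.0/cos17.6° = 2.098 m; N'_3 = 132·cos17.6° = 125.8; c'Δl = 27.70; W sinα = 39.9
Slice 4: Δl = 2.1/cos29.0° = 2.401 m; N'_4 = 131·cos29.0° = 114.6; c'Δl = 31.69; W sinα = 63.5
Slice 5: Δl = 2.7/cos44.3° = 3.773 m; N'_5 = 79·cos44.3° = 56.5; c'Δl = 49.80; W sinα = 55.2
Σc'Δl = 170.2 kN/m; ΣN' = 446.4 kN/m; ΣW sinα = 166.1 kN/m
Resisting = 170.2 + 446.4·tan32.0° = 170.2 + 278.9 = 449.1 kN/m
FS = 449.1 / 166.1 = 2.703

FS = 2.70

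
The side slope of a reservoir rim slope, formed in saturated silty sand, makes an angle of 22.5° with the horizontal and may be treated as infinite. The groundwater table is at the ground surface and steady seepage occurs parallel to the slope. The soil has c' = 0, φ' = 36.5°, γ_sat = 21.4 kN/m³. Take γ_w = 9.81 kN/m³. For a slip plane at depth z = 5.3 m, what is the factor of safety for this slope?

With seepage parallel to the slope and the water table at the surface, the effective normal stress on the slip plane uses the buoyant unit weight γ' = γ_sat − γ_w while the driving shear stress uses γ_sat:
FS = [c' + γ' z cos²β tanφ'] / [γ_sat z sinβ cosβ]
(For c' = 0 this reduces to FS = (γ'/γ_sat)·tanφ'/tanβ.)
γ' = 21.4 − 9.81 = 11.59 kN/m³
Numerator = 0.0 + 11.59·5.3·cos²22.5°·tan36.5° = 0.0 + 11.59·5.3·0.8536·0.7400 = 38.797 kPa
Denominator = 21.4·5.3·sin22.5°·cos22.5° = 21.4·5.3·0.3827·0.9239 = 40.100 kPa
FS = 38.797 / 40.100 = 0.968

FS = 0.97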